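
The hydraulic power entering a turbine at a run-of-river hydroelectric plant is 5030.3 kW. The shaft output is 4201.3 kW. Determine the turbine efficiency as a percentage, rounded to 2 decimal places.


Turbine efficiency = (output power / input power) * 100
eta = (4201.3 / 5030.3) * 100
eta = 83.52%

83.52


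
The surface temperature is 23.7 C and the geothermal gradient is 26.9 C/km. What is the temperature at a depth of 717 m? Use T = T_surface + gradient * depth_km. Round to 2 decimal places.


Convert depth to km: 717 / 1000 = 0.717 km
Temperature increase = gradient * depth_km = 26.9 * 0.717 = 19.29 C
Temperature at depth = T_surface + delta_T = 23.7 + 19.29
T = 42.99 C

42.99


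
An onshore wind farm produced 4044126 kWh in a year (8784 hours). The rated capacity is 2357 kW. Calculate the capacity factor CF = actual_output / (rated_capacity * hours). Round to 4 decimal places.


Capacity factor = actual output / maximum possible output
Maximum possible = rated * hours = 2357 * 8784 = 20703888 kWh
CF = 4044126 / 20703888
CF = 0.1953

0.1953


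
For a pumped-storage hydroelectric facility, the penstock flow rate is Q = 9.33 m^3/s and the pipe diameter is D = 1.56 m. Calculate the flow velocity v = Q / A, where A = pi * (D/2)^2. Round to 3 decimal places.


Compute pipe cross-sectional area:
  A = pi * (D/2)^2 = pi * (1.56/2)^2 = 1.9113 m^2
Calculate velocity:
  v = Q / A = 9.33 / 1.9113
  v = 4.881 m/s

4.881


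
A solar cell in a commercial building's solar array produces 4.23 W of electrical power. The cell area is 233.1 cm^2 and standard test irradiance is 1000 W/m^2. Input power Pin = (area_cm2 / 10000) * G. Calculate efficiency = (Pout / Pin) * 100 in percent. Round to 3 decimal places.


First compute the input power:
  Pin = area_cm2 / 10000 * G = 233.1 / 10000 * 1000 = 23.31 W
Then compute efficiency:
  Efficiency = (Pout / Pin) * 100 = (4.23 / 23.31) * 100
  Efficiency = 18.147%

18.147


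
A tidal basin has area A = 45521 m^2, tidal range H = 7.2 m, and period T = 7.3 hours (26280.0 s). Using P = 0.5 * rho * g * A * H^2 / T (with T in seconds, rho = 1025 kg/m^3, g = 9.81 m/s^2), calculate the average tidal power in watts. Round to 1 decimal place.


Convert period to seconds: T = 7.3 * 3600 = 26280.0 s
H^2 = 7.2^2 = 51.84
P = 0.5 * rho * g * A * H^2 / T
P = 0.5 * 1025 * 9.81 * 45521 * 51.84 / 26280.0
P = 451454.8 W

451454.8


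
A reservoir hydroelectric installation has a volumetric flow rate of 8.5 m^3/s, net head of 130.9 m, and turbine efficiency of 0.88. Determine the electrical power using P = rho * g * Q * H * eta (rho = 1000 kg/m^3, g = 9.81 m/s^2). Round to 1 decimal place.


Apply the hydropower formula P = rho * g * Q * H * eta
rho * g = 1000 * 9.81 = 9810.0
P = 9810.0 * 8.5 * 130.9 * 0.88
P = 9605284.9 W

9605284.9


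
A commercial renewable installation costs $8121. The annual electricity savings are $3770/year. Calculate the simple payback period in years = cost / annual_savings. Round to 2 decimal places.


Simple payback period = initial cost / annual savings
Payback = 8121 / 3770
Payback = 2.15 years

2.15


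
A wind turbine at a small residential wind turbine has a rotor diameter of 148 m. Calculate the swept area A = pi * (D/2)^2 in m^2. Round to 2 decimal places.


Compute the rotor radius:
  r = D / 2 = 148 / 2 = 74.0 m
Calculate swept area:
  A = pi * r^2 = pi * 74.0^2
  A = 17203.36 m^2

17203.36


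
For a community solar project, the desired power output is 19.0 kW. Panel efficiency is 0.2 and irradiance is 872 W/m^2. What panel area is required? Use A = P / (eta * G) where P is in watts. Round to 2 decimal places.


Convert target power to watts: P = 19.0 * 1000 = 19000.0 W
Compute denominator: eta * G = 0.2 * 872 = 174.4
Required area A = P / (eta * G) = 19000.0 / 174.4
A = 108.94 m^2

108.94


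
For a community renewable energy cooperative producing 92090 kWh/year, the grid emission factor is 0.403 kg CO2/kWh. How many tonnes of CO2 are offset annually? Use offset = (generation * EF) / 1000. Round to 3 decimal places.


CO2 offset in kg = generation * emission_factor
CO2 offset = 92090 * 0.403 = 37112.27 kg
Convert to tonnes:
  CO2 offset = 37112.27 / 1000 = 37.112 tonnes

37.112


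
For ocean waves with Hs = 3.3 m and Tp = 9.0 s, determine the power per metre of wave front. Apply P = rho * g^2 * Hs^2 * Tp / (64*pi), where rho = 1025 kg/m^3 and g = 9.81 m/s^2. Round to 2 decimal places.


Apply wave power formula:
  g^2 = 9.81^2 = 96.2361
  Hs^2 = 3.3^2 = 10.89
  Numerator = rho * g^2 * Hs^2 * Tp = 1025 * 96.2361 * 10.89 * 9.0 = 9667902.67
  Denominator = 64 * pi = 201.0619
  P = 9667902.67 / 201.0619 = 48084.20 W/m

48084.20


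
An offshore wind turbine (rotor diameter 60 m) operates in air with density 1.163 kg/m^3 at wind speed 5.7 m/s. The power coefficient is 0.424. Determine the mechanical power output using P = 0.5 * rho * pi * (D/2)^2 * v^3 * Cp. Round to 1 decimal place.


Step 1 -- Compute swept area:
  A = pi * (D/2)^2 = pi * (60/2)^2 = 2827.43 m^2
Step 2 -- Apply wind power equation:
  P = 0.5 * rho * A * v^3 * Cp
  v^3 = 5.7^3 = 185.193
  P = 0.5 * 1.163 * 2827.43 * 185.193 * 0.424
  P = 129101.9 W

129101.9


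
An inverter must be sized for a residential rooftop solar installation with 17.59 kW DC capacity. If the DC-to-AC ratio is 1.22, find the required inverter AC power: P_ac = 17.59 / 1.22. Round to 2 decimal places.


The inverter AC capacity is determined by the DC/AC ratio.
Given: P_dc = 17.59 kW, DC/AC ratio = 1.22
P_ac = P_dc / ratio = 17.59 / 1.22
P_ac = 14.42 kW

14.42


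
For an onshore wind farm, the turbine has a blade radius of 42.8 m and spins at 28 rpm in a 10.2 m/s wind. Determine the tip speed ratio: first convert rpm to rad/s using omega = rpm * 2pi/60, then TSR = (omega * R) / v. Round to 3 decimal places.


Convert rotational speed to rad/s:
  omega = 28 * 2 * pi / 60 = 2.9322 rad/s
Compute tip speed:
  v_tip = omega * R = 2.9322 * 42.8 = 125.496 m/s
Tip speed ratio:
  TSR = v_tip / v_wind = 125.496 / 10.2 = 12.304

12.304


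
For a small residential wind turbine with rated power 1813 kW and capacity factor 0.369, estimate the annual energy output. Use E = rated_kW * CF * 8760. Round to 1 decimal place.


Annual energy = rated_kW * capacity_factor * hours_per_year
Given: P_rated = 1813 kW, CF = 0.369, hours = 8760
E = 1813 * 0.369 * 8760
E = 5860413.7 kWh

5860413.7


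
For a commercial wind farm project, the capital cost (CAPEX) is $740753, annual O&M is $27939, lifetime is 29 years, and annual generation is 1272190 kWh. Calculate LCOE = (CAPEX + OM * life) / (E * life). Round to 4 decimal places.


Total cost = CAPEX + OM * lifetime = 740753 + 27939 * 29 = 740753 + 810231 = 1550984
Total generation = annual * lifetime = 1272190 * 29 = 36893510 kWh
LCOE = 1550984 / 36893510
LCOE = 0.0420 $/kWh

0.0420


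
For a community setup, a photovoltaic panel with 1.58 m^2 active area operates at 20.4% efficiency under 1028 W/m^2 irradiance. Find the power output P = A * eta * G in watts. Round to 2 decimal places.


Use the solar power formula P = A * eta * G.
Given: A = 1.58 m^2, eta = 0.204, G = 1028 W/m^2
P = 1.58 * 0.204 * 1028
P = 331.34 W

331.34


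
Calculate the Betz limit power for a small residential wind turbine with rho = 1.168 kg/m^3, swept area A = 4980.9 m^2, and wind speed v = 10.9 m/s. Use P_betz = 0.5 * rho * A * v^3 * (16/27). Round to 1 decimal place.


The Betz coefficient Cp_max = 16/27 = 0.5926
v^3 = 10.9^3 = 1295.029
P_betz = 0.5 * rho * A * v^3 * Cp_max
P_betz = 0.5 * 1.168 * 4980.9 * 1295.029 * 0.5926
P_betz = 2232319.6 W

2232319.6


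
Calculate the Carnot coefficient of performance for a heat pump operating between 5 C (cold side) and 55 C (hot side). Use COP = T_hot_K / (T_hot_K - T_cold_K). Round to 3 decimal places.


Convert to Kelvin:
  T_hot = 55 + 273.15 = 328.15 K
  T_cold = 5 + 273.15 = 278.15 K
Apply Carnot COP formula:
  COP = T_hot_K / (T_hot_K - T_cold_K) = 328.15 / 50.0
  COP = 6.563

6.563


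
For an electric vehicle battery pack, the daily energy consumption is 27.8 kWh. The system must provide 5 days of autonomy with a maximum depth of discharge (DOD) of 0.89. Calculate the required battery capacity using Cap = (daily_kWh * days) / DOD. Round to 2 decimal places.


Total energy needed = daily * days = 27.8 * 5 = 139.0 kWh
Account for depth of discharge:
  Cap = total_energy / DOD = 139.0 / 0.89
  Cap = 156.18 kWh

156.18


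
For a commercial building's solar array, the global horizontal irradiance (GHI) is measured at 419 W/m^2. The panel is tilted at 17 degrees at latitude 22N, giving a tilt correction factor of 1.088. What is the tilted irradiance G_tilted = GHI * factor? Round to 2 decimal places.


Identify the given values:
  GHI = 419 W/m^2, tilt correction factor = 1.088
Apply the formula G_tilted = GHI * factor:
  G_tilted = 419 * 1.088
  G_tilted = 455.87 W/m^2

455.87


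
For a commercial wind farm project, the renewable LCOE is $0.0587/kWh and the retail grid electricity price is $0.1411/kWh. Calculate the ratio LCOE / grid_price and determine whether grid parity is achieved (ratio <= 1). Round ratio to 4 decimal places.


Compare LCOE to grid price:
  LCOE = $0.0587/kWh, Grid price = $0.1411/kWh
  Ratio = LCOE / grid_price = 0.0587 / 0.1411 = 0.4160
  Grid parity achieved (ratio <= 1)? yes

0.4160


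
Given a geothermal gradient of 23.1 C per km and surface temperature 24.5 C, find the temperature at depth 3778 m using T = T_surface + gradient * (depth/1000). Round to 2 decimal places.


Convert depth to km: 3778 / 1000 = 3.778 km
Temperature increase = gradient * depth_km = 23.1 * 3.778 = 87.27 C
Temperature at depth = T_surface + delta_T = 24.5 + 87.27
T = 111.77 C

111.77


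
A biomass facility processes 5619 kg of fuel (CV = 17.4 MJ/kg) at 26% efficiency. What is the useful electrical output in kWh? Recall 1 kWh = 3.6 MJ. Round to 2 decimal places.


Total energy = mass * CV = 5619 * 17.4 = 97770.6 MJ
Useful energy = total * eta = 97770.6 * 0.26 = 25420.36 MJ
Convert to kWh: 25420.36 / 3.6
Useful energy = 7061.21 kWh

7061.21


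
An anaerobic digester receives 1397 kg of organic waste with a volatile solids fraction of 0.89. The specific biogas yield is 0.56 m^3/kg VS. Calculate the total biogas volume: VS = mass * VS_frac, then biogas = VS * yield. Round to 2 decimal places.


Compute volatile solids:
  VS = mass * VS_fraction = 1397 * 0.89 = 1243.33 kg
Calculate biogas volume:
  Biogas = VS * specific_yield = 1243.33 * 0.56
  Biogas = 696.26 m^3

696.26


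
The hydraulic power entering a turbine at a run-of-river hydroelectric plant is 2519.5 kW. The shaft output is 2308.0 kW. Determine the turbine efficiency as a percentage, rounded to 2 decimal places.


Turbine efficiency = (output power / input power) * 100
eta = (2308.0 / 2519.5) * 100
eta = 91.61%

91.61


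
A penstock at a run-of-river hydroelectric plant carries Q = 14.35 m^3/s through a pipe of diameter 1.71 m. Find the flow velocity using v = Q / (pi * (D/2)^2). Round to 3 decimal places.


Compute pipe cross-sectional area:
  A = pi * (D/2)^2 = pi * (1.71/2)^2 = 2.2966 m^2
Calculate velocity:
  v = Q / A = 14.35 / 2.2966
  v = 6.248 m/s

6.248


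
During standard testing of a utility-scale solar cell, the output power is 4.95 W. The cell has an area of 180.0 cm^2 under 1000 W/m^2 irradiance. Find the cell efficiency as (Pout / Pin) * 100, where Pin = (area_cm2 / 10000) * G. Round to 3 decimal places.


First compute the input power:
  Pin = area_cm2 / 10000 * G = 180.0 / 10000 * 1000 = 18.0 W
Then compute efficiency:
  Efficiency = (Pout / Pin) * 100 = (4.95 / 18.0) * 100
  Efficiency = 27.500%

27.500


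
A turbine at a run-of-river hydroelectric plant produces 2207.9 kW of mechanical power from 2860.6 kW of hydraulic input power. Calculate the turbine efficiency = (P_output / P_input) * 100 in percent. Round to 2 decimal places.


Turbine efficiency = (output power / input power) * 100
eta = (2207.9 / 2860.6) * 100
eta = 77.18%

77.18


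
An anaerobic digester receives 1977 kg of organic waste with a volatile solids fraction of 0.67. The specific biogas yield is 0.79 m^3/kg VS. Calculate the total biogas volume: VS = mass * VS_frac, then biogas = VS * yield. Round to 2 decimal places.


Compute volatile solids:
  VS = mass * VS_fraction = 1977 * 0.67 = 1324.59 kg
Calculate biogas volume:
  Biogas = VS * specific_yield = 1324.59 * 0.79
  Biogas = 1046.43 m^3

1046.43


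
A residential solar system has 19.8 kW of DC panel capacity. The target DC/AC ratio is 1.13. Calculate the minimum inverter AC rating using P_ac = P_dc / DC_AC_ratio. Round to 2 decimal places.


The inverter AC capacity is determined by the DC/AC ratio.
Given: P_dc = 19.8 kW, DC/AC ratio = 1.13
P_ac = P_dc / ratio = 19.8 / 1.13
P_ac = 17.52 kW

17.52


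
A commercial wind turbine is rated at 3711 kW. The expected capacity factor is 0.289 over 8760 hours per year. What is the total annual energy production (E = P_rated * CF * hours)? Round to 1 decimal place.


Annual energy = rated_kW * capacity_factor * hours_per_year
Given: P_rated = 3711 kW, CF = 0.289, hours = 8760
E = 3711 * 0.289 * 8760
E = 9394916.0 kWh

9394916.0


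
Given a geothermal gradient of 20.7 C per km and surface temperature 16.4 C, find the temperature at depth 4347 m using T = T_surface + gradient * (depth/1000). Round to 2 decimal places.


Convert depth to km: 4347 / 1000 = 4.347 km
Temperature increase = gradient * depth_km = 20.7 * 4.347 = 89.98 C
Temperature at depth = T_surface + delta_T = 16.4 + 89.98
T = 106.38 C

106.38


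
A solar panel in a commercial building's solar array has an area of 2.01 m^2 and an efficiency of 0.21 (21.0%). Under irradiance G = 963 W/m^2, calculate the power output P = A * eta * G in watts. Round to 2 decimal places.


Use the solar power formula P = A * eta * G.
Given: A = 2.01 m^2, eta = 0.21, G = 963 W/m^2
P = 2.01 * 0.21 * 963
P = 406.48 W

406.48


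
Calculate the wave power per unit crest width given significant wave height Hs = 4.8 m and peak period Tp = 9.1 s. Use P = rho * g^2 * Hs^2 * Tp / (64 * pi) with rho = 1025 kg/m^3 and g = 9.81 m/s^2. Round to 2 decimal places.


Apply wave power formula:
  g^2 = 9.81^2 = 96.2361
  Hs^2 = 4.8^2 = 23.04
  Numerator = rho * g^2 * Hs^2 * Tp = 1025 * 96.2361 * 23.04 * 9.1 = 20681676.81
  Denominator = 64 * pi = 201.0619
  P = 20681676.81 / 201.0619 = 102862.22 W/m

102862.22


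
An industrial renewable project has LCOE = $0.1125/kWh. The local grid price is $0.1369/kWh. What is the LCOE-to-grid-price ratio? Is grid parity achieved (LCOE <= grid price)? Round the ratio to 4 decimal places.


Compare LCOE to grid price:
  LCOE = $0.1125/kWh, Grid price = $0.1369/kWh
  Ratio = LCOE / grid_price = 0.1125 / 0.1369 = 0.8218
  Grid parity achieved (ratio <= 1)? yes

0.8218


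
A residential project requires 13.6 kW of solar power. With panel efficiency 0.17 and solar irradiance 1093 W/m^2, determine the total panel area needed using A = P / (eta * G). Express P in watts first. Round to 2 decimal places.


Convert target power to watts: P = 13.6 * 1000 = 13600.0 W
Compute denominator: eta * G = 0.17 * 1093 = 185.81
Required area A = P / (eta * G) = 13600.0 / 185.81
A = 73.19 m^2

73.19


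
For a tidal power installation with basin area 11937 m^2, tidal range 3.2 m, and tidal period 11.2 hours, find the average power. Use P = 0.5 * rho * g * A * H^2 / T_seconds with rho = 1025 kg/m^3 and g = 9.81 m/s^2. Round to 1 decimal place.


Convert period to seconds: T = 11.2 * 3600 = 40320.0 s
H^2 = 3.2^2 = 10.24
P = 0.5 * rho * g * A * H^2 / T
P = 0.5 * 1025 * 9.81 * 11937 * 10.24 / 40320.0
P = 15241.8 W

15241.8


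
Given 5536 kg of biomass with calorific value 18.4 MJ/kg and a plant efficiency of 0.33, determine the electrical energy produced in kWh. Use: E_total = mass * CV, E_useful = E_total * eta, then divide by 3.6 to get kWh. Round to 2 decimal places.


Total energy = mass * CV = 5536 * 18.4 = 101862.4 MJ
Useful energy = total * eta = 101862.4 * 0.33 = 33614.59 MJ
Convert to kWh: 33614.59 / 3.6
Useful energy = 9337.39 kWh

9337.39


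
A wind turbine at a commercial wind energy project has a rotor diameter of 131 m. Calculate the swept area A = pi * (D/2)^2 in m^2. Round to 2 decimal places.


Compute the rotor radius:
  r = D / 2 = 131 / 2 = 65.5 m
Calculate swept area:
  A = pi * r^2 = pi * 65.5^2
  A = 13478.22 m^2

13478.22


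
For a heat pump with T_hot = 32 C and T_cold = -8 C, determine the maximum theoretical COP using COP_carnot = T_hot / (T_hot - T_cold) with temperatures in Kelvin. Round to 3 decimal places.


Convert to Kelvin:
  T_hot = 32 + 273.15 = 305.15 K
  T_cold = -8 + 273.15 = 265.15 K
Apply Carnot COP formula:
  COP = T_hot_K / (T_hot_K - T_cold_K) = 305.15 / 40.0
  COP = 7.629

7.629


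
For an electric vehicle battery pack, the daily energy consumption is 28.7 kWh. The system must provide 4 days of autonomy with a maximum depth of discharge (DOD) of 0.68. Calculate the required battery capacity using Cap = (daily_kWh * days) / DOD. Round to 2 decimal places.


Total energy needed = daily * days = 28.7 * 4 = 114.8 kWh
Account for depth of discharge:
  Cap = total_energy / DOD = 114.8 / 0.68
  Cap = 168.82 kWh

168.82


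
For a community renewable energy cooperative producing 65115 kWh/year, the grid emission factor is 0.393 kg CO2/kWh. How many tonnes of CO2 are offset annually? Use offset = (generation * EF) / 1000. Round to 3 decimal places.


CO2 offset in kg = generation * emission_factor
CO2 offset = 65115 * 0.393 = 25590.2 kg
Convert to tonnes:
  CO2 offset = 25590.2 / 1000 = 25.590 tonnes

25.590


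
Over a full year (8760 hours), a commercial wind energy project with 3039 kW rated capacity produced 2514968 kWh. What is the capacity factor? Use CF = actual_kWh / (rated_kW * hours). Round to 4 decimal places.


Capacity factor = actual output / maximum possible output
Maximum possible = rated * hours = 3039 * 8760 = 26621640 kWh
CF = 2514968 / 26621640
CF = 0.0945

0.0945


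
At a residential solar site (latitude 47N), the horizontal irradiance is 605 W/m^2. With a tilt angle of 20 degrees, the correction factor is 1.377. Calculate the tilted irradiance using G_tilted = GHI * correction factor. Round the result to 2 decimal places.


Identify the given values:
  GHI = 605 W/m^2, tilt correction factor = 1.377
Apply the formula G_tilted = GHI * factor:
  G_tilted = 605 * 1.377
  G_tilted = 833.09 W/m^2

833.09


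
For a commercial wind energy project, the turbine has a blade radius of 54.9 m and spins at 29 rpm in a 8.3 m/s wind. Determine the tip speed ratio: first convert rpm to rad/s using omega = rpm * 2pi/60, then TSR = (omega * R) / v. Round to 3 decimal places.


Convert rotational speed to rad/s:
  omega = 29 * 2 * pi / 60 = 3.0369 rad/s
Compute tip speed:
  v_tip = omega * R = 3.0369 * 54.9 = 166.724 m/s
Tip speed ratio:
  TSR = v_tip / v_wind = 166.724 / 8.3 = 20.087

20.087


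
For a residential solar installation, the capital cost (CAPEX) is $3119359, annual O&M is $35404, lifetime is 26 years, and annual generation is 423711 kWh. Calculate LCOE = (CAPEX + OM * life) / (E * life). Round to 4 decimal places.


Total cost = CAPEX + OM * lifetime = 3119359 + 35404 * 26 = 3119359 + 920504 = 4039863
Total generation = annual * lifetime = 423711 * 26 = 11016486 kWh
LCOE = 4039863 / 11016486
LCOE = 0.3667 $/kWh

0.3667


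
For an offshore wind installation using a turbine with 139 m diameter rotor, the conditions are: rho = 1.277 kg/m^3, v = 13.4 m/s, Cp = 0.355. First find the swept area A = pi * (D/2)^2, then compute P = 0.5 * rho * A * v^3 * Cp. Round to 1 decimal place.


Step 1 -- Compute swept area:
  A = pi * (D/2)^2 = pi * (139/2)^2 = 15174.68 m^2
Step 2 -- Apply wind power equation:
  P = 0.5 * rho * A * v^3 * Cp
  v^3 = 13.4^3 = 2406.104
  P = 0.5 * 1.277 * 15174.68 * 2406.104 * 0.355
  P = 8276050.5 W

8276050.5


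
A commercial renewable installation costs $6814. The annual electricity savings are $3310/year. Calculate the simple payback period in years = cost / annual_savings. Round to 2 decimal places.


Simple payback period = initial cost / annual savings
Payback = 6814 / 3310
Payback = 2.06 years

2.06


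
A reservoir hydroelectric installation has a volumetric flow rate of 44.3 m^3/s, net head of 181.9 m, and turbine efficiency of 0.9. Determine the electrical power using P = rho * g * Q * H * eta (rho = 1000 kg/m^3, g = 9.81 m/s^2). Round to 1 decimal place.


Apply the hydropower formula P = rho * g * Q * H * eta
rho * g = 1000 * 9.81 = 9810.0
P = 9810.0 * 44.3 * 181.9 * 0.9
P = 71145582.9 W

71145582.9


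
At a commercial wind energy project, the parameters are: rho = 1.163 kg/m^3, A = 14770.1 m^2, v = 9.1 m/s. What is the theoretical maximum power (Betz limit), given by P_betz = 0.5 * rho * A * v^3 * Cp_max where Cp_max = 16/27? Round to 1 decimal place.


The Betz coefficient Cp_max = 16/27 = 0.5926
v^3 = 9.1^3 = 753.571
P_betz = 0.5 * rho * A * v^3 * Cp_max
P_betz = 0.5 * 1.163 * 14770.1 * 753.571 * 0.5926
P_betz = 3835425.5 W

3835425.5


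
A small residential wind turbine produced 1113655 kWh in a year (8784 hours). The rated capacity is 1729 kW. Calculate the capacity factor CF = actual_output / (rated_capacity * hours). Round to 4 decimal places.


Capacity factor = actual output / maximum possible output
Maximum possible = rated * hours = 1729 * 8784 = 15187536 kWh
CF = 1113655 / 15187536
CF = 0.0733

0.0733


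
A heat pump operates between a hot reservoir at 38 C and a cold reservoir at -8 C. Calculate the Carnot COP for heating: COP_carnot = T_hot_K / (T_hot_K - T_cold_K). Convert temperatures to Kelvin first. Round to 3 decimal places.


Convert to Kelvin:
  T_hot = 38 + 273.15 = 311.15 K
  T_cold = -8 + 273.15 = 265.15 K
Apply Carnot COP formula:
  COP = T_hot_K / (T_hot_K - T_cold_K) = 311.15 / 46.0
  COP = 6.764

6.764


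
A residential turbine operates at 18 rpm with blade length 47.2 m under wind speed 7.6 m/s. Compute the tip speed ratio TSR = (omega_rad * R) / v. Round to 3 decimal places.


Convert rotational speed to rad/s:
  omega = 18 * 2 * pi / 60 = 1.885 rad/s
Compute tip speed:
  v_tip = omega * R = 1.885 * 47.2 = 88.97 m/s
Tip speed ratio:
  TSR = v_tip / v_wind = 88.97 / 7.6 = 11.707

11.707


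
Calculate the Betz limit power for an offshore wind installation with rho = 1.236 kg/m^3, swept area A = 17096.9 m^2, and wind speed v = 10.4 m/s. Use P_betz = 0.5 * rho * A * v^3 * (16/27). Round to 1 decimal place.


The Betz coefficient Cp_max = 16/27 = 0.5926
v^3 = 10.4^3 = 1124.864
P_betz = 0.5 * rho * A * v^3 * Cp_max
P_betz = 0.5 * 1.236 * 17096.9 * 1124.864 * 0.5926
P_betz = 7043071.3 W

7043071.3


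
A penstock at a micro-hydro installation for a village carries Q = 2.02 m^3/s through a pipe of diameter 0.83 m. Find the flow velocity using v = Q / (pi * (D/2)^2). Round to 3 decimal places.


Compute pipe cross-sectional area:
  A = pi * (D/2)^2 = pi * (0.83/2)^2 = 0.5411 m^2
Calculate velocity:
  v = Q / A = 2.02 / 0.5411
  v = 3.733 m/s

3.733


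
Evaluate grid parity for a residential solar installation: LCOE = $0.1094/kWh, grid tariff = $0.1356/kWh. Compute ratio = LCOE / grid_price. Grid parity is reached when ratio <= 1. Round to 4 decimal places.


Compare LCOE to grid price:
  LCOE = $0.1094/kWh, Grid price = $0.1356/kWh
  Ratio = LCOE / grid_price = 0.1094 / 0.1356 = 0.8068
  Grid parity achieved (ratio <= 1)? yes

0.8068


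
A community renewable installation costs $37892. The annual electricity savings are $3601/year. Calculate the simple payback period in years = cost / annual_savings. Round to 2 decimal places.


Simple payback period = initial cost / annual savings
Payback = 37892 / 3601
Payback = 10.52 years

10.52


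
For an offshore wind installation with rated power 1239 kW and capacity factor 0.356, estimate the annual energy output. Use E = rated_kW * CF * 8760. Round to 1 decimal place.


Annual energy = rated_kW * capacity_factor * hours_per_year
Given: P_rated = 1239 kW, CF = 0.356, hours = 8760
E = 1239 * 0.356 * 8760
E = 3863895.8 kWh

3863895.8


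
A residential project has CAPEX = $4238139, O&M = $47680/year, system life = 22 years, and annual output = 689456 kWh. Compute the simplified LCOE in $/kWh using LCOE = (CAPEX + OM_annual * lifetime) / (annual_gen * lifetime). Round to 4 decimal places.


Total cost = CAPEX + OM * lifetime = 4238139 + 47680 * 22 = 4238139 + 1048960 = 5287099
Total generation = annual * lifetime = 689456 * 22 = 15168032 kWh
LCOE = 5287099 / 15168032
LCOE = 0.3486 $/kWh

0.3486


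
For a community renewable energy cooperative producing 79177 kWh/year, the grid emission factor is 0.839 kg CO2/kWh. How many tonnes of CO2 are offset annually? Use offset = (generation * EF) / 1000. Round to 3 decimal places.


CO2 offset in kg = generation * emission_factor
CO2 offset = 79177 * 0.839 = 66429.5 kg
Convert to tonnes:
  CO2 offset = 66429.5 / 1000 = 66.430 tonnes

66.430


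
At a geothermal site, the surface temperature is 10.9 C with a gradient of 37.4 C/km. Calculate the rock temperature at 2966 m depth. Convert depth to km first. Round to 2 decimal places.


Convert depth to km: 2966 / 1000 = 2.966 km
Temperature increase = gradient * depth_km = 37.4 * 2.966 = 110.93 C
Temperature at depth = T_surface + delta_T = 10.9 + 110.93
T = 121.83 C

121.83


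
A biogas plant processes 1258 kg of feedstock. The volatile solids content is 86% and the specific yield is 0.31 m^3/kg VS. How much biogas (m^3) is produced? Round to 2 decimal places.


Compute volatile solids:
  VS = mass * VS_fraction = 1258 * 0.86 = 1081.88 kg
Calculate biogas volume:
  Biogas = VS * specific_yield = 1081.88 * 0.31
  Biogas = 335.38 m^3

335.38


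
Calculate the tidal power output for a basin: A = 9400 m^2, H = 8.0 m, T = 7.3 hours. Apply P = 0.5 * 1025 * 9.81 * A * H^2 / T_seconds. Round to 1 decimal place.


Convert period to seconds: T = 7.3 * 3600 = 26280.0 s
H^2 = 8.0^2 = 64.0
P = 0.5 * rho * g * A * H^2 / T
P = 0.5 * 1025 * 9.81 * 9400 * 64.0 / 26280.0
P = 115092.1 W

115092.1


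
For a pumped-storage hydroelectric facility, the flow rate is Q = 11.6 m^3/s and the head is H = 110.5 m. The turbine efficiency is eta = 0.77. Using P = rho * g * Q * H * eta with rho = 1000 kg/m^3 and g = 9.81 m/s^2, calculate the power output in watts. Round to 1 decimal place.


Apply the hydropower formula P = rho * g * Q * H * eta
rho * g = 1000 * 9.81 = 9810.0
P = 9810.0 * 11.6 * 110.5 * 0.77
P = 9682332.7 W

9682332.7


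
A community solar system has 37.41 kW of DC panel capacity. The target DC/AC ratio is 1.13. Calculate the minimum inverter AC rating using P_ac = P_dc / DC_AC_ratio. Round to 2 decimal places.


The inverter AC capacity is determined by the DC/AC ratio.
Given: P_dc = 37.41 kW, DC/AC ratio = 1.13
P_ac = P_dc / ratio = 37.41 / 1.13
P_ac = 33.11 kW

33.11


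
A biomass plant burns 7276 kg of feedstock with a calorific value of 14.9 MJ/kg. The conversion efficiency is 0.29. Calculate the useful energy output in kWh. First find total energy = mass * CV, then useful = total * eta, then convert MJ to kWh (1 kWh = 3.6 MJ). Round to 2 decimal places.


Total energy = mass * CV = 7276 * 14.9 = 108412.4 MJ
Useful energy = total * eta = 108412.4 * 0.29 = 31439.6 MJ
Convert to kWh: 31439.6 / 3.6
Useful energy = 8733.22 kWh

8733.22


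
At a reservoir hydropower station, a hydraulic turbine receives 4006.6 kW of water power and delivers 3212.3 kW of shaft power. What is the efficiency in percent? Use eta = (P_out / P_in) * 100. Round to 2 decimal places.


Turbine efficiency = (output power / input power) * 100
eta = (3212.3 / 4006.6) * 100
eta = 80.18%

80.18


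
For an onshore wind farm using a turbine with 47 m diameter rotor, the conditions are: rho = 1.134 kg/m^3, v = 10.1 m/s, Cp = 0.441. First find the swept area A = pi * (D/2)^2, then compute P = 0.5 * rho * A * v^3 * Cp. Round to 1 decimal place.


Step 1 -- Compute swept area:
  A = pi * (D/2)^2 = pi * (47/2)^2 = 1734.94 m^2
Step 2 -- Apply wind power equation:
  P = 0.5 * rho * A * v^3 * Cp
  v^3 = 10.1^3 = 1030.301
  P = 0.5 * 1.134 * 1734.94 * 1030.301 * 0.441
  P = 446962.8 W

446962.8


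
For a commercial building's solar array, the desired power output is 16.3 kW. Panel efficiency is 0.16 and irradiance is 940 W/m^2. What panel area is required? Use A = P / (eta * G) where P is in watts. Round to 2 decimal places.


Convert target power to watts: P = 16.3 * 1000 = 16300.0 W
Compute denominator: eta * G = 0.16 * 940 = 150.4
Required area A = P / (eta * G) = 16300.0 / 150.4
A = 108.38 m^2

108.38


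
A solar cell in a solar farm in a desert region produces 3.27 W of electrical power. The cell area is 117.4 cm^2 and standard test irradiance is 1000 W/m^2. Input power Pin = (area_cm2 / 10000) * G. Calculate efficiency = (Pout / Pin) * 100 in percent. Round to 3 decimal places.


First compute the input power:
  Pin = area_cm2 / 10000 * G = 117.4 / 10000 * 1000 = 11.74 W
Then compute efficiency:
  Efficiency = (Pout / Pin) * 100 = (3.27 / 11.74) * 100
  Efficiency = 27.853%

27.853


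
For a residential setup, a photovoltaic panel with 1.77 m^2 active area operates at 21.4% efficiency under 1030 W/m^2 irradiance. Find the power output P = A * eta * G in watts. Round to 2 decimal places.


Use the solar power formula P = A * eta * G.
Given: A = 1.77 m^2, eta = 0.214, G = 1030 W/m^2
P = 1.77 * 0.214 * 1030
P = 390.14 W

390.14


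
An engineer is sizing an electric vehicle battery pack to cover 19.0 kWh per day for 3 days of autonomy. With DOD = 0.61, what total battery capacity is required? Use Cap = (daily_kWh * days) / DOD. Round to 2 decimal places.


Total energy needed = daily * days = 19.0 * 3 = 57.0 kWh
Account for depth of discharge:
  Cap = total_energy / DOD = 57.0 / 0.61
  Cap = 93.44 kWh

93.44


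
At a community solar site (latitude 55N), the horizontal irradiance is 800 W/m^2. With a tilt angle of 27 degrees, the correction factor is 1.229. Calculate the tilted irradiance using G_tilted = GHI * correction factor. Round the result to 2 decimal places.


Identify the given values:
  GHI = 800 W/m^2, tilt correction factor = 1.229
Apply the formula G_tilted = GHI * factor:
  G_tilted = 800 * 1.229
  G_tilted = 983.20 W/m^2

983.20


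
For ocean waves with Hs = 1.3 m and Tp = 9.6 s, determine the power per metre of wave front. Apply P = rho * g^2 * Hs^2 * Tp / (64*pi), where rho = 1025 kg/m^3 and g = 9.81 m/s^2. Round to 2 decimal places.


Apply wave power formula:
  g^2 = 9.81^2 = 96.2361
  Hs^2 = 1.3^2 = 1.69
  Numerator = rho * g^2 * Hs^2 * Tp = 1025 * 96.2361 * 1.69 * 9.6 = 1600367.85
  Denominator = 64 * pi = 201.0619
  P = 1600367.85 / 201.0619 = 7959.58 W/m

7959.58


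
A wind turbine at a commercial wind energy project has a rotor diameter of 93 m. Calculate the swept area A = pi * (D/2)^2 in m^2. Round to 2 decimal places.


Compute the rotor radius:
  r = D / 2 = 93 / 2 = 46.5 m
Calculate swept area:
  A = pi * r^2 = pi * 46.5^2
  A = 6792.91 m^2

6792.91


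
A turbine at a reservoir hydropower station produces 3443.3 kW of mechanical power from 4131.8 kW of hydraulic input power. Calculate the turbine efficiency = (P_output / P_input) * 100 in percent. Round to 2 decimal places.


Turbine efficiency = (output power / input power) * 100
eta = (3443.3 / 4131.8) * 100
eta = 83.34%

83.34


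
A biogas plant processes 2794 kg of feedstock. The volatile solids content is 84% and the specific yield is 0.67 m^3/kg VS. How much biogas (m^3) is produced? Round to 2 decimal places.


Compute volatile solids:
  VS = mass * VS_fraction = 2794 * 0.84 = 2346.96 kg
Calculate biogas volume:
  Biogas = VS * specific_yield = 2346.96 * 0.67
  Biogas = 1572.46 m^3

1572.46


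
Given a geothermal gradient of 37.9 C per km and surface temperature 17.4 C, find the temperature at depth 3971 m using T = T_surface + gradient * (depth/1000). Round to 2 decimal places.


Convert depth to km: 3971 / 1000 = 3.971 km
Temperature increase = gradient * depth_km = 37.9 * 3.971 = 150.5 C
Temperature at depth = T_surface + delta_T = 17.4 + 150.5
T = 167.90 C

167.90


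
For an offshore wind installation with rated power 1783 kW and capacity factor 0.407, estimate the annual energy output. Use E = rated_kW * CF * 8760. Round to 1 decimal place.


Annual energy = rated_kW * capacity_factor * hours_per_year
Given: P_rated = 1783 kW, CF = 0.407, hours = 8760
E = 1783 * 0.407 * 8760
E = 6356965.6 kWh

6356965.6


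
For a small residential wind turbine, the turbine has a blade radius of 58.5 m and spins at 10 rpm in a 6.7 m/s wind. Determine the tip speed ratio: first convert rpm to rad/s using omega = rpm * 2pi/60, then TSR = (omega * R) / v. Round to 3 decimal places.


Convert rotational speed to rad/s:
  omega = 10 * 2 * pi / 60 = 1.0472 rad/s
Compute tip speed:
  v_tip = omega * R = 1.0472 * 58.5 = 61.261 m/s
Tip speed ratio:
  TSR = v_tip / v_wind = 61.261 / 6.7 = 9.143

9.143


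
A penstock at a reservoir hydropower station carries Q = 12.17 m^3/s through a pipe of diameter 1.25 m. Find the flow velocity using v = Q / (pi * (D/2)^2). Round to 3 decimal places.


Compute pipe cross-sectional area:
  A = pi * (D/2)^2 = pi * (1.25/2)^2 = 1.2272 m^2
Calculate velocity:
  v = Q / A = 12.17 / 1.2272
  v = 9.917 m/s

9.917


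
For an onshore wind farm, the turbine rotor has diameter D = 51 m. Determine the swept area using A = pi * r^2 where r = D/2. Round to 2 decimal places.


Compute the rotor radius:
  r = D / 2 = 51 / 2 = 25.5 m
Calculate swept area:
  A = pi * r^2 = pi * 25.5^2
  A = 2042.82 m^2

2042.82


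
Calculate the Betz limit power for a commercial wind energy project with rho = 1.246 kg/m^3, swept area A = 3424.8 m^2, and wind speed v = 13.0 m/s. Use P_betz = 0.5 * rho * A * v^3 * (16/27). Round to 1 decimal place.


The Betz coefficient Cp_max = 16/27 = 0.5926
v^3 = 13.0^3 = 2197.0
P_betz = 0.5 * rho * A * v^3 * Cp_max
P_betz = 0.5 * 1.246 * 3424.8 * 2197.0 * 0.5926
P_betz = 2777854.8 W

2777854.8


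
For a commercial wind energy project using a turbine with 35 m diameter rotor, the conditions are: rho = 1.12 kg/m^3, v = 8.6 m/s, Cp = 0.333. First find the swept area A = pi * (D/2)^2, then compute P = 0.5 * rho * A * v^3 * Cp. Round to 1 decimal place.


Step 1 -- Compute swept area:
  A = pi * (D/2)^2 = pi * (35/2)^2 = 962.11 m^2
Step 2 -- Apply wind power equation:
  P = 0.5 * rho * A * v^3 * Cp
  v^3 = 8.6^3 = 636.056
  P = 0.5 * 1.12 * 962.11 * 636.056 * 0.333
  P = 114117.9 W

114117.9


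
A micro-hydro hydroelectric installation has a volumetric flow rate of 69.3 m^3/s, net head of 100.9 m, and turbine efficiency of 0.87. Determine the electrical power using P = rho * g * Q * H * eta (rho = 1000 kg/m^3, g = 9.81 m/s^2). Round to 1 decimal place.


Apply the hydropower formula P = rho * g * Q * H * eta
rho * g = 1000 * 9.81 = 9810.0
P = 9810.0 * 69.3 * 100.9 * 0.87
P = 59677780.2 W

59677780.2


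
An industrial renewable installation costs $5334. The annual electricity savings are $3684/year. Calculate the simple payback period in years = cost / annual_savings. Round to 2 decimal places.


Simple payback period = initial cost / annual savings
Payback = 5334 / 3684
Payback = 1.45 years

1.45


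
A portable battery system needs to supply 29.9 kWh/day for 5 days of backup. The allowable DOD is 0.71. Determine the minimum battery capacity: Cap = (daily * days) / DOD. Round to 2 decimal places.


Total energy needed = daily * days = 29.9 * 5 = 149.5 kWh
Account for depth of discharge:
  Cap = total_energy / DOD = 149.5 / 0.71
  Cap = 210.56 kWh

210.56


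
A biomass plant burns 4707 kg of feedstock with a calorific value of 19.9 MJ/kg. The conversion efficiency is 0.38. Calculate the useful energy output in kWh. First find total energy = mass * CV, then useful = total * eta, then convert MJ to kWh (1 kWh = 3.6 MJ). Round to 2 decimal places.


Total energy = mass * CV = 4707 * 19.9 = 93669.3 MJ
Useful energy = total * eta = 93669.3 * 0.38 = 35594.33 MJ
Convert to kWh: 35594.33 / 3.6
Useful energy = 9887.32 kWh

9887.32


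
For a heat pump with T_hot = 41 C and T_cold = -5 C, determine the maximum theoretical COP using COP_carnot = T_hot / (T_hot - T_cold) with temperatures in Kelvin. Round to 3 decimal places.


Convert to Kelvin:
  T_hot = 41 + 273.15 = 314.15 K
  T_cold = -5 + 273.15 = 268.15 K
Apply Carnot COP formula:
  COP = T_hot_K / (T_hot_K - T_cold_K) = 314.15 / 46.0
  COP = 6.829

6.829


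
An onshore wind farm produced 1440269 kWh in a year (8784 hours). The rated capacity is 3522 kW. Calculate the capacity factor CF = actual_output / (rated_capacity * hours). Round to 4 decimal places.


Capacity factor = actual output / maximum possible output
Maximum possible = rated * hours = 3522 * 8784 = 30937248 kWh
CF = 1440269 / 30937248
CF = 0.0466

0.0466


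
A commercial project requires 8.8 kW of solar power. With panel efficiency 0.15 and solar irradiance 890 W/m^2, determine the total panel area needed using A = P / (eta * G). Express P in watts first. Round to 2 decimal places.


Convert target power to watts: P = 8.8 * 1000 = 8800.0 W
Compute denominator: eta * G = 0.15 * 890 = 133.5
Required area A = P / (eta * G) = 8800.0 / 133.5
A = 65.92 m^2

65.92


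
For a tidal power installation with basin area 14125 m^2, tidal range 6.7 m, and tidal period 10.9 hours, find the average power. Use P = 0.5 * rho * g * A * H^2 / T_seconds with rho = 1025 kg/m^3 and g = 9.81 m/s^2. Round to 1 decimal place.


Convert period to seconds: T = 10.9 * 3600 = 39240.0 s
H^2 = 6.7^2 = 44.89
P = 0.5 * rho * g * A * H^2 / T
P = 0.5 * 1025 * 9.81 * 14125 * 44.89 / 39240.0
P = 81240.4 W

81240.4


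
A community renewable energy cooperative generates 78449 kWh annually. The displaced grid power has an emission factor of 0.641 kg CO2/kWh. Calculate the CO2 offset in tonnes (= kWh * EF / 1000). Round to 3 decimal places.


CO2 offset in kg = generation * emission_factor
CO2 offset = 78449 * 0.641 = 50285.81 kg
Convert to tonnes:
  CO2 offset = 50285.81 / 1000 = 50.286 tonnes

50.286


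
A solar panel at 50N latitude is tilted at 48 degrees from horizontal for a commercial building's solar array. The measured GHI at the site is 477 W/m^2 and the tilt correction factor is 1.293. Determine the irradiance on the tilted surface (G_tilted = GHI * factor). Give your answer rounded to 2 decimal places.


Identify the given values:
  GHI = 477 W/m^2, tilt correction factor = 1.293
Apply the formula G_tilted = GHI * factor:
  G_tilted = 477 * 1.293
  G_tilted = 616.76 W/m^2

616.76


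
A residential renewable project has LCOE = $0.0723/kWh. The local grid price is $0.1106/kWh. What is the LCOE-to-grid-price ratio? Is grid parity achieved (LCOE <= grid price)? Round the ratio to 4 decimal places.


Compare LCOE to grid price:
  LCOE = $0.0723/kWh, Grid price = $0.1106/kWh
  Ratio = LCOE / grid_price = 0.0723 / 0.1106 = 0.6537
  Grid parity achieved (ratio <= 1)? yes

0.6537


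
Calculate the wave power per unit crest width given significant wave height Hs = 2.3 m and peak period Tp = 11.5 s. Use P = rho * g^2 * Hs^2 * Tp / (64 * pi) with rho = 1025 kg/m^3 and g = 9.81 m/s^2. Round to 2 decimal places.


Apply wave power formula:
  g^2 = 9.81^2 = 96.2361
  Hs^2 = 2.3^2 = 5.29
  Numerator = rho * g^2 * Hs^2 * Tp = 1025 * 96.2361 * 5.29 * 11.5 = 6000886.22
  Denominator = 64 * pi = 201.0619
  P = 6000886.22 / 201.0619 = 29845.96 W/m

29845.96


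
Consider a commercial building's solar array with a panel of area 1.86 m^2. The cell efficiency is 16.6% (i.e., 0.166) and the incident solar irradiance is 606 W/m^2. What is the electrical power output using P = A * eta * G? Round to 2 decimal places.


Use the solar power formula P = A * eta * G.
Given: A = 1.86 m^2, eta = 0.166, G = 606 W/m^2
P = 1.86 * 0.166 * 606
P = 187.11 W

187.11
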